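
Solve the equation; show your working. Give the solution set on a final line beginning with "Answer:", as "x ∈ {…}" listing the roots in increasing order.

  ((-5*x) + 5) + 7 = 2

Step 1. [((-5*x) + 5) + 7 = 2] peel the +7: subtract 7 from each side ⇒ sub: (-5*x) + 5 = -5.
Step 2. [(-5*x) + 5 = -5] -5 divides every term; factor it out ⇒ factor: x - 1 = 1.
Step 3. [x - 1 = 1] 1 comes off first (add 1) ⇒ sub: x = 2.

Answer: x ∈ {2}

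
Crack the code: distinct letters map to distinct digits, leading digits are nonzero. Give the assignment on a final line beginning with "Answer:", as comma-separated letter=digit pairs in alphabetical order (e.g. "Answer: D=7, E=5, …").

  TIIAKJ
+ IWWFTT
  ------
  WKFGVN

Step 1. [col 1: J + T ≡ N (mod 10)] T=1 is one option consistent with column 1 (J + T ≡ N (mod 10), carry-in 0) — take it, so T=1.
Step 2. [col 1: J + T ≡ N (mod 10)] J=9 is one option consistent with column 1 (J + T ≡ N (mod 10), carry-in 0) — take it. So J=9.
Step 3. [col 1: J + T ≡ N (mod 10)] in column 1 we have J+T≡N with carry-in 0; given J=9, T=1 and digits 1,9 already taken and all letters distinct, that pins N to 0 ⇒ N=0.
Step 4. [col 2: K + T ≡ V (mod 10)] V=7 is one option consistent with column 2 (K + T ≡ V (mod 10), carry-in 1) — take it ⇒ V=7.
Step 5. [col 2: K + T ≡ V (mod 10)] column 2: given T=1, V=7, carry-in 1, and digits 0,1,7,9 already taken and all letters distinct, K+T≡V (mod 10) forces K=5. So K=5.
Step 6. [col 3: A + F ≡ G (mod 10)] A=8 is one option consistent with column 3 (A + F ≡ G (mod 10), carry-in 0) — take it ⇒ A=8.
Step 7. [col 3: A + F ≡ G (mod 10)] several values work for G in column 3 (A + F ≡ G (mod 10), carry-in 0); try G=4, so G=4.
Step 8. [col 3: A + F ≡ G (mod 10)] column 3 reads A+F+carry(0)=G with A=8, G=4; with digits 0,1,4,5,7,8,9 already taken and all letters distinct, the only value for F is 6, so F=6.
Step 9. [col 4: I + W ≡ F (mod 10)] no forcing yet in column 4 (carry-in 1); W=3 is free and consistent — try it. So W=3.
Step 10. [col 4: I + W ≡ F (mod 10)] from column 4 (W=3, F=6, carry-in 1, digits 0,1,3,4,5,6,7,8,9 already taken and all letters distinct): I must equal 2 ⇒ I=2.

Answer: A=8, F=6, G=4, I=2, J=9, K=5, N=0, T=1, V=7, W=3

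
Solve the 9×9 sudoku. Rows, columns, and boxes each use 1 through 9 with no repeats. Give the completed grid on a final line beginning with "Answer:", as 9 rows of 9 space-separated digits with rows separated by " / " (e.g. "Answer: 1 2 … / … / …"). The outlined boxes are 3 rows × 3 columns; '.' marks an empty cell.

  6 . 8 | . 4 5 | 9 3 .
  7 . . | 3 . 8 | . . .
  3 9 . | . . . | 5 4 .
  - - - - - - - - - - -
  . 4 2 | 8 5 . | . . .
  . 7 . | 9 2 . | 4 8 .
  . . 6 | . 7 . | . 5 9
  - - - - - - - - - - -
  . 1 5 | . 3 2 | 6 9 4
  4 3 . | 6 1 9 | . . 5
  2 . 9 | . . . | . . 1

Step 1. [r9c8∈{7}] only 7 remains possible at r9c8 ⇒ r9c8=7.
Step 2. [r1c4∈{1,2,7}] across row 1, 1 lands solely at r1c4 ⇒ r1c4=1.
Step 3. [r6c7∈{1,2,3}] 2 has one home in row 6: r6c7. So r6c7=2.
Step 4. [r6c6∈{1,3,4}] across row 6, 3 lands solely at r6c6, so r6c6=3.
Step 5. [r6c1∈{1,8}] 1 has one home in row 6: r6c1. So r6c1=1.
Step 6. [r3c9∈{2,6,7,8}] row 3 places 8 nowhere but r3c9, so r3c9=8.
Step 7. [r4c7∈{1,3,7}] across col 7, 7 lands solely at r4c7. So r4c7=7.
Step 8. [r4c8∈{1,6}] r4c8 is the only open cell in box 6 admitting 1, so r4c8=1.
Step 9. [r2c8∈{2,6}] col 8 places 6 nowhere but r2c8. So r2c8=6.
Step 10. [r4c6∈{6}] r4c6 is down to just 6. So r4c6=6.
Step 11. [r1c2∈{2}] r1c2 is down to just 2. So r1c2=2.
Step 12. [r9c5∈{8}] only 8 remains possible at r9c5, so r9c5=8.
Step 13. [r3c6∈{7}] nothing but 7 survives at r3c6 ⇒ r3c6=7.
Step 14. [r9c6∈{4}] nothing but 4 survives at r9c6 ⇒ r9c6=4.
Step 15. [r5c3∈{3}] only 3 remains possible at r5c3. So r5c3=3.
Step 16. [r2c3∈{1,4}] r2c3 is the only open cell in row 2 admitting 4, so r2c3=4.
Step 17. [r3c3∈{1}] nothing but 1 survives at r3c3. So r3c3=1.
Step 18. [r5c1∈{5}] r5c1's peers cover all but 5. So r5c1=5.
Step 19. [r2c2∈{5}] r2c2 has the single candidate 5. So r2c2=5.
Step 20. [r9c2∈{6}] r9c2 has the single candidate 6 ⇒ r9c2=6.
Step 21. [r6c2∈{8}] nothing but 8 survives at r6c2 ⇒ r6c2=8.
Step 22. [r2c7∈{1}] r2c7 has the single candidate 1 ⇒ r2c7=1.
Step 23. [r8c7∈{8}] r8c7's peers cover all but 8, so r8c7=8.
Step 24. [r4c1∈{9}] r4c1 has the single candidate 9, so r4c1=9.
Step 25. [r8c3∈{7}] only 7 remains possible at r8c3. So r8c3=7.
Step 26. [r5c9∈{6}] r5c9 has the single candidate 6, so r5c9=6.
Step 27. [r9c4∈{5}] r9c4's peers cover all but 5 ⇒ r9c4=5.
Step 28. [r2c5∈{9}] r2c5 has the single candidate 9, so r2c5=9.
Step 29. [r4c9∈{3}] nothing but 3 survives at r4c9. So r4c9=3.
Step 30. [r6c4∈{4}] only 4 remains possible at r6c4, so r6c4=4.
Step 31. [r7c1∈{8}] r7c1 has the single candidate 8, so r7c1=8.
Step 32. [r7c4∈{7}] only 7 remains possible at r7c4. So r7c4=7.
Step 33. [r8c8∈{2}] r8c8 is down to just 2 ⇒ r8c8=2.
Step 34. [r9c7∈{3}] nothing but 3 survives at r9c7. So r9c7=3.
Step 35. [r3c5∈{6}] r3c5 has the single candidate 6 ⇒ r3c5=6.
Step 36. [r2c9∈{2}] r2c9's peers cover all but 2. So r2c9=2.
Step 37. [r1c9∈{7}] r1c9 is down to just 7. So r1c9=7.
Step 38. [r3c4∈{2}] only 2 remains possible at r3c4, so r3c4=2.
Step 39. [r5c6∈{1}] r5c6 is down to just 1, so r5c6=1.

Answer: 6 2 8 1 4 5 9 3 7 / 7 5 4 3 9 8 1 6 2 / 3 9 1 2 6 7 5 4 8 / 9 4 2 8 5 6 7 1 3 / 5 7 3 9 2 1 4 8 6 / 1 8 6 4 7 3 2 5 9 / 8 1 5 7 3 2 6 9 4 / 4 3 7 6 1 9 8 2 5 / 2 6 9 5 8 4 3 7 1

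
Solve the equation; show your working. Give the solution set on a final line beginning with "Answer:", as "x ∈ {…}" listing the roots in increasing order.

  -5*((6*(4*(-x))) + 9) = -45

Step 1. [-5*((6*(4*(-x))) + 9) = -45] divide by the outer -5. So div: (6*(4*(-x))) + 9 = 9.
Step 2. [(6*(4*(-x))) + 9 = 9] +9 is outermost — subtract 9 both sides. So sub: 6*(4*(-x)) = 0.
Step 3. [6*(4*(-x)) = 0] leading coefficient 6: divide by 6, so div: 4*(-x) = 0.
Step 4. [4*(-x) = 0] 4·(inner) — divide through by 4, so div: -x = 0.
Step 5. [-x = 0] leading − — multiply by −1, so neg: x = 0.

Answer: x ∈ {0}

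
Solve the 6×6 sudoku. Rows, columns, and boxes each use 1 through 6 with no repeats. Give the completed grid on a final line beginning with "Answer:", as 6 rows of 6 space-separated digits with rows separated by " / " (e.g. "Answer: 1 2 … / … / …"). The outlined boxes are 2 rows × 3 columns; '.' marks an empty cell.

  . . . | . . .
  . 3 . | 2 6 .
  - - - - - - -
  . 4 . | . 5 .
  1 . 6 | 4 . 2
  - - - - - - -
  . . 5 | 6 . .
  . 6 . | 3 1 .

Step 1. [r1c4∈{1,5}] col 4 places 5 nowhere but r1c4, so r1c4=5.
Step 2. [r5c6∈{4}] nothing but 4 survives at r5c6, so r5c6=4.
Step 3. [r1c5∈{3,4}] r1c5 is the only open cell in col 5 admitting 4. So r1c5=4.
Step 4. [r2c6∈{1}] r2c6 is down to just 1, so r2c6=1.
Step 5. [r3c3∈{2,3}] r3c3 is the only open cell in col 3 admitting 3, so r3c3=3.
Step 6. [r3c1∈{2}] r3c1 is down to just 2. So r3c1=2.
Step 7. [r6c3∈{2,4}] 2 has one home in row 6: r6c3. So r6c3=2.
Step 8. [r6c1∈{4}] r6c1 is down to just 4 ⇒ r6c1=4.
Step 9. [r1c2∈{1,2}] across row 1, 2 lands solely at r1c2. So r1c2=2.
Step 10. [r5c2∈{1}] r5c2's peers cover all but 1, so r5c2=1.
Step 11. [r4c2∈{5}] r4c2 is down to just 5 ⇒ r4c2=5.
Step 12. [r1c1∈{6}] r1c1 is down to just 6 ⇒ r1c1=6.
Step 13. [r3c4∈{1}] nothing but 1 survives at r3c4 ⇒ r3c4=1.
Step 14. [r3c6∈{6}] nothing but 6 survives at r3c6, so r3c6=6.
Step 15. [r4c5∈{3}] r4c5 is down to just 3. So r4c5=3.
Step 16. [r5c1∈{3}] r5c1 is down to just 3, so r5c1=3.
Step 17. [r2c1∈{5}] r2c1's peers cover all but 5 ⇒ r2c1=5.
Step 18. [r1c6∈{3}] r1c6 is down to just 3, so r1c6=3.
Step 19. [r2c3∈{4}] nothing but 4 survives at r2c3. So r2c3=4.
Step 20. [r5c5∈{2}] nothing but 2 survives at r5c5 ⇒ r5c5=2.
Step 21. [r6c6∈{5}] r6c6 is down to just 5, so r6c6=5.
Step 22. [r1c3∈{1}] only 1 remains possible at r1c3. So r1c3=1.

Answer: 6 2 1 5 4 3 / 5 3 4 2 6 1 / 2 4 3 1 5 6 / 1 5 6 4 3 2 / 3 1 5 6 2 4 / 4 6 2 3 1 5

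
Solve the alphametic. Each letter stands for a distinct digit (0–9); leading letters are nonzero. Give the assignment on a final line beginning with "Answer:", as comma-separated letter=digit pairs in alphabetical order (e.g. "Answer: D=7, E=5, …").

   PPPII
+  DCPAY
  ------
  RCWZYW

Step 1. [R] R is the leading digit of a 6-digit sum of two 5-digit numbers; the final carry is exactly 1 ⇒ R=1.
Step 2. [col 1: I + Y ≡ W (mod 10)] I=7 is one option consistent with column 1 (I + Y ≡ W (mod 10), carry-in 0) — take it, so I=7.
Step 3. [col 1: I + Y ≡ W (mod 10)] no forcing yet in column 1 (carry-in 0); W=5 is free and consistent — try it, so W=5.
Step 4. [col 1: I + Y ≡ W (mod 10)] in column 1 we have I+Y≡W with carry-in 0; given I=7, W=5 and digits 1,5,7 already taken and all letters distinct, that pins Y to 8. So Y=8.
Step 5. [col 2: I + A ≡ Y (mod 10)] column 2: given I=7, Y=8, carry-in 1, and digits 1,5,7,8 already taken and all letters distinct, I+A≡Y (mod 10) forces A=0, so A=0.
Step 6. [col 3: P + P ≡ Z (mod 10)] no forcing yet in column 3 (carry-in 0); Z=6 is free and consistent — try it ⇒ Z=6.
Step 7. [col 3: P + P ≡ Z (mod 10)] column 3: given Z=6, carry-in 0, and digits 0,1,5,6,7,8 already taken and all letters distinct, P+P≡Z (mod 10) forces P=3 ⇒ P=3.
Step 8. [col 4: P + C ≡ W (mod 10)] in column 4 we have P+C≡W with carry-in 0; given P=3, W=5 and digits 0,1,3,5,6,7,8 already taken and all letters distinct, that pins C to 2, so C=2.
Step 9. [col 5: P + D ≡ C (mod 10)] column 5: given P=3, C=2, carry-in 0, and digits 0,1,2,3,5,6,7,8 already taken and all letters distinct, P+D≡C (mod 10) forces D=9. So D=9.

Answer: A=0, C=2, D=9, I=7, P=3, R=1, W=5, Y=8, Z=6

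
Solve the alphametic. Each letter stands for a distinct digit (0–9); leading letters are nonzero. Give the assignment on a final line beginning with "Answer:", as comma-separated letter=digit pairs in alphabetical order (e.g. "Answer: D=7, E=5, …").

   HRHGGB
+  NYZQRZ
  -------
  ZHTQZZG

Step 1. [col 1: B + Z ≡ G (mod 10)] several values work for G in column 1 (B + Z ≡ G (mod 10), carry-in 0); try G=3. So G=3.
Step 2. [col 1: B + Z ≡ G (mod 10)] Z=1 is one option consistent with column 1 (B + Z ≡ G (mod 10), carry-in 0) — take it ⇒ Z=1.
Step 3. [col 1: B + Z ≡ G (mod 10)] column 1: given Z=1, G=3, carry-in 0, and digits 1,3 already taken and all letters distinct, B+Z≡G (mod 10) forces B=2. So B=2.
Step 4. [col 2: G + R ≡ Z (mod 10)] column 2: given G=3, Z=1, carry-in 0, and digits 1,2,3 already taken and all letters distinct, G+R≡Z (mod 10) forces R=8 ⇒ R=8.
Step 5. [col 3: G + Q ≡ Z (mod 10)] from column 3 (G=3, Z=1, carry-in 1, digits 1,2,3,8 already taken and all letters distinct): Q must equal 7, so Q=7.
Step 6. [col 4: H + Z ≡ Q (mod 10)] from column 4 (Z=1, Q=7, carry-in 1, digits 1,2,3,7,8 already taken and all letters distinct): H must equal 5 ⇒ H=5.
Step 7. [col 5: R + Y ≡ T (mod 10)] in column 5 we have R+Y≡T with carry-in 0; given R=8 and digits 1,2,3,5,7,8 already taken and all letters distinct, that pins Y to 6, so Y=6.
Step 8. [col 5: R + Y ≡ T (mod 10)] from column 5 (R=8, Y=6, carry-in 0, digits 1,2,3,5,6,7,8 already taken and all letters distinct): T must equal 4. So T=4.
Step 9. [col 6: H + N ≡ H (mod 10)] column 6: given H=5, carry-in 1, and digits 1,2,3,4,5,6,7,8 already taken and all letters distinct, H+N≡H (mod 10) forces N=9 ⇒ N=9.

Answer: B=2, G=3, H=5, N=9, Q=7, R=8, T=4, Y=6, Z=1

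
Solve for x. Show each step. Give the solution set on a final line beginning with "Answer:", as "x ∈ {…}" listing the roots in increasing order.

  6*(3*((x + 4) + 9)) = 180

Step 1. [6*(3*((x + 4) + 9)) = 180] 6·(inner) — divide through by 6, so div: 3*((x + 4) + 9) = 30.
Step 2. [3*((x + 4) + 9) = 30] 3 out front; divide by 3 ⇒ div: (x + 4) + 9 = 10.
Step 3. [(x + 4) + 9 = 10] subtract 9: x sits inside (… + 9), so sub: x + 4 = 1.
Step 4. [x + 4 = 1] subtract 4: x sits inside (… + 4), so sub: x = -3.

Answer: x ∈ {-3}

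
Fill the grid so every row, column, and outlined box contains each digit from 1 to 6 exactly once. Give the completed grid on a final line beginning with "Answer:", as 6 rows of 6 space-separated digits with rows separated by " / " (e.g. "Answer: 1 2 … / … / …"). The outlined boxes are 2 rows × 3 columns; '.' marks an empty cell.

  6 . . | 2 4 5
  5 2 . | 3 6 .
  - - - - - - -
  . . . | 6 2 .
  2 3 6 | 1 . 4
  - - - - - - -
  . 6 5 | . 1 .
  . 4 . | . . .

Step 1. [r6c5∈{3,5}] 3 has one home in col 5: r6c5 ⇒ r6c5=3.
Step 2. [r1c2∈{1}] nothing but 1 survives at r1c2 ⇒ r1c2=1.
Step 3. [r3c1∈{1,4}] across col 1, 4 lands solely at r3c1. So r3c1=4.
Step 4. [r6c3∈{1,2}] 2 has one home in col 3: r6c3, so r6c3=2.
Step 5. [r2c3∈{4}] only 4 remains possible at r2c3, so r2c3=4.
Step 6. [r5c1∈{3}] r5c1 has the single candidate 3. So r5c1=3.
Step 7. [r3c3∈{1}] only 1 remains possible at r3c3 ⇒ r3c3=1.
Step 8. [r5c4∈{4}] nothing but 4 survives at r5c4. So r5c4=4.
Step 9. [r5c6∈{2}] only 2 remains possible at r5c6, so r5c6=2.
Step 10. [r1c3∈{3}] r1c3 has the single candidate 3, so r1c3=3.
Step 11. [r4c5∈{5}] r4c5 is down to just 5, so r4c5=5.
Step 12. [r6c1∈{1}] only 1 remains possible at r6c1, so r6c1=1.
Step 13. [r3c6∈{3}] only 3 remains possible at r3c6 ⇒ r3c6=3.
Step 14. [r3c2∈{5}] only 5 remains possible at r3c2, so r3c2=5.
Step 15. [r6c6∈{6}] nothing but 6 survives at r6c6. So r6c6=6.
Step 16. [r6c4∈{5}] r6c4's peers cover all but 5. So r6c4=5.
Step 17. [r2c6∈{1}] r2c6 is down to just 1 ⇒ r2c6=1.

Answer: 6 1 3 2 4 5 / 5 2 4 3 6 1 / 4 5 1 6 2 3 / 2 3 6 1 5 4 / 3 6 5 4 1 2 / 1 4 2 5 3 6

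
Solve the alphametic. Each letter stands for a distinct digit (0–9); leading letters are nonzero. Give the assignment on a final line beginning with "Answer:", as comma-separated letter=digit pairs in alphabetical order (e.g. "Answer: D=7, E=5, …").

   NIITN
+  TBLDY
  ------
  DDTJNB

Step 1. [col 1: N + Y ≡ B (mod 10)] several values work for N in column 1 (N + Y ≡ B (mod 10), carry-in 0); try N=6, so N=6.
Step 2. [D] the sum has 6 digits but both addends have 5; that extra leading digit D is the final carry, namely 1. So D=1.
Step 3. [col 1: N + Y ≡ B (mod 10)] Y=9 is one option consistent with column 1 (N + Y ≡ B (mod 10), carry-in 0) — take it. So Y=9.
Step 4. [col 1: N + Y ≡ B (mod 10)] column 1: given N=6, Y=9, carry-in 0, and digits 1,6,9 already taken and all letters distinct, N+Y≡B (mod 10) forces B=5. So B=5.
Step 5. [col 2: T + D ≡ N (mod 10)] column 2: given D=1, N=6, carry-in 1, and digits 1,5,6,9 already taken and all letters distinct, T+D≡N (mod 10) forces T=4, so T=4.
Step 6. [col 3: I + L ≡ J (mod 10)] in column 3 we have I+L≡J with carry-in 0; given nothing yet and digits 1,4,5,6,9 already taken and all letters distinct, that pins J to 0 ⇒ J=0.
Step 7. [col 3: I + L ≡ J (mod 10)] several values work for L in column 3 (I + L ≡ J (mod 10), carry-in 0); try L=2, so L=2.
Step 8. [col 3: I + L ≡ J (mod 10)] column 3 reads I+L+carry(0)=J with L=2, J=0; with digits 0,1,2,4,5,6,9 already taken and all letters distinct, the only value for I is 8 ⇒ I=8.

Answer: B=5, D=1, I=8, J=0, L=2, N=6, T=4, Y=9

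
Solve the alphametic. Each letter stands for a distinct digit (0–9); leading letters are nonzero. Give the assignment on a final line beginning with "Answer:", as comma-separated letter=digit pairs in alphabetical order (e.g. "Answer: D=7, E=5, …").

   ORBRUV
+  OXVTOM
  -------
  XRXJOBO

Step 1. [col 1: V + M ≡ O (mod 10)] no forcing yet in column 1 (carry-in 0); M=8 is free and consistent — try it ⇒ M=8.
Step 2. [X] X is the leading digit of a 7-digit sum of two 6-digit numbers; the final carry is exactly 1 ⇒ X=1.
Step 3. [col 1: V + M ≡ O (mod 10)] several values work for O in column 1 (V + M ≡ O (mod 10), carry-in 0); try O=5. So O=5.
Step 4. [col 1: V + M ≡ O (mod 10)] column 1 reads V+M+carry(0)=O with M=8, O=5; with digits 1,5,8 already taken and all letters distinct, the only value for V is 7 ⇒ V=7.
Step 5. [col 2: U + O ≡ B (mod 10)] no forcing yet in column 2 (carry-in 1); U=6 is free and consistent — try it ⇒ U=6.
Step 6. [col 2: U + O ≡ B (mod 10)] in column 2 we have U+O≡B with carry-in 1; given U=6, O=5 and digits 1,5,6,7,8 already taken and all letters distinct, that pins B to 2. So B=2.
Step 7. [col 3: R + T ≡ O (mod 10)] no forcing yet in column 3 (carry-in 1); T=4 is free and consistent — try it. So T=4.
Step 8. [col 3: R + T ≡ O (mod 10)] from column 3 (T=4, O=5, carry-in 1, digits 1,2,4,5,6,7,8 already taken and all letters distinct): R must equal 0 ⇒ R=0.
Step 9. [col 4: B + V ≡ J (mod 10)] column 4: given B=2, V=7, carry-in 0, and digits 0,1,2,4,5,6,7,8 already taken and all letters distinct, B+V≡J (mod 10) forces J=9. So J=9.

Answer: B=2, J=9, M=8, O=5, R=0, T=4, U=6, V=7, X=1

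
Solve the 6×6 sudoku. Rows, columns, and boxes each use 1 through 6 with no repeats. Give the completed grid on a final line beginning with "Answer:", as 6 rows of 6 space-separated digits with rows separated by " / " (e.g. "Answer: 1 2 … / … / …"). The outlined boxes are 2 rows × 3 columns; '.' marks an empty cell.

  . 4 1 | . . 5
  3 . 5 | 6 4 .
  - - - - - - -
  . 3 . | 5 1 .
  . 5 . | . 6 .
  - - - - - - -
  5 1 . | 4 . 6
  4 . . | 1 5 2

Step 1. [r4c4∈{2,3}] 2 has one home in box 4: r4c4, so r4c4=2.
Step 2. [r1c1∈{2,6}] in row 1, 6 fits only at r1c1, so r1c1=6.
Step 3. [r3c3∈{2,4,6}] across row 3, 6 lands solely at r3c3 ⇒ r3c3=6.
Step 4. [r5c5∈{3}] only 3 remains possible at r5c5, so r5c5=3.
Step 5. [r3c6∈{4}] r3c6 has the single candidate 4. So r3c6=4.
Step 6. [r4c1∈{1}] only 1 remains possible at r4c1, so r4c1=1.
Step 7. [r5c3∈{2}] r5c3 has the single candidate 2, so r5c3=2.
Step 8. [r2c6∈{1}] r2c6's peers cover all but 1. So r2c6=1.
Step 9. [r2c2∈{2}] nothing but 2 survives at r2c2, so r2c2=2.
Step 10. [r6c2∈{6}] r6c2's peers cover all but 6, so r6c2=6.
Step 11. [r4c3∈{4}] r4c3's peers cover all but 4. So r4c3=4.
Step 12. [r1c5∈{2}] nothing but 2 survives at r1c5. So r1c5=2.
Step 13. [r4c6∈{3}] r4c6's peers cover all but 3, so r4c6=3.
Step 14. [r1c4∈{3}] r1c4's peers cover all but 3, so r1c4=3.
Step 15. [r3c1∈{2}] nothing but 2 survives at r3c1. So r3c1=2.
Step 16. [r6c3∈{3}] r6c3 has the single candidate 3, so r6c3=3.

Answer: 6 4 1 3 2 5 / 3 2 5 6 4 1 / 2 3 6 5 1 4 / 1 5 4 2 6 3 / 5 1 2 4 3 6 / 4 6 3 1 5 2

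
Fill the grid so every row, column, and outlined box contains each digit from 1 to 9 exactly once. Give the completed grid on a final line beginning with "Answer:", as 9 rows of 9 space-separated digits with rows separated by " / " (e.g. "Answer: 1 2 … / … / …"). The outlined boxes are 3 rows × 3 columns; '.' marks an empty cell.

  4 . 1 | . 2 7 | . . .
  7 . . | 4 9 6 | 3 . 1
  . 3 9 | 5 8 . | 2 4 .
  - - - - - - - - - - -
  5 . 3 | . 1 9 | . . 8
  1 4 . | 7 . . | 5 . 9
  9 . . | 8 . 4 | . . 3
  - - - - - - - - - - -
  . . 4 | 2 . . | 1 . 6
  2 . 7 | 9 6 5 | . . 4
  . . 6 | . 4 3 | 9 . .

Step 1. [r5c8∈{2,6}] across row 5, 6 lands solely at r5c8, so r5c8=6.
Step 2. [r8c7∈{8}] only 8 remains possible at r8c7, so r8c7=8.
Step 3. [r2c3∈{2,5,8}] r2c3 is the only open cell in col 3 admitting 5 ⇒ r2c3=5.
Step 4. [r6c2∈{2,6,7}] across row 6, 6 lands solely at r6c2. So r6c2=6.
Step 5. [r1c2∈{8}] r1c2 is down to just 8. So r1c2=8.
Step 6. [r6c3∈{2}] r6c3's peers cover all but 2, so r6c3=2.
Step 7. [r6c7∈{7}] r6c7's peers cover all but 7 ⇒ r6c7=7.
Step 8. [r9c9∈{2,5,7}] across col 9, 2 lands solely at r9c9. So r9c9=2.
Step 9. [r9c8∈{5,7}] in row 9, 7 fits only at r9c8 ⇒ r9c8=7.
Step 10. [r7c8∈{3,5}] 5 has one home in box 9: r7c8. So r7c8=5.
Step 11. [r7c1∈{3,8}] in row 7, 3 fits only at r7c1. So r7c1=3.
Step 12. [r9c2∈{1,5}] across row 9, 5 lands solely at r9c2. So r9c2=5.
Step 13. [r1c8∈{9}] only 9 remains possible at r1c8. So r1c8=9.
Step 14. [r1c9∈{5}] nothing but 5 survives at r1c9, so r1c9=5.
Step 15. [r9c4∈{1}] only 1 remains possible at r9c4 ⇒ r9c4=1.
Step 16. [r8c8∈{3}] only 3 remains possible at r8c8. So r8c8=3.
Step 17. [r4c7∈{4}] r4c7 has the single candidate 4, so r4c7=4.
Step 18. [r7c6∈{8}] r7c6's peers cover all but 8. So r7c6=8.
Step 19. [r5c3∈{8}] nothing but 8 survives at r5c3 ⇒ r5c3=8.
Step 20. [r3c1∈{6}] r3c1 has the single candidate 6 ⇒ r3c1=6.
Step 21. [r6c5∈{5}] nothing but 5 survives at r6c5 ⇒ r6c5=5.
Step 22. [r4c4∈{6}] nothing but 6 survives at r4c4 ⇒ r4c4=6.
Step 23. [r5c5∈{3}] r5c5's peers cover all but 3 ⇒ r5c5=3.
Step 24. [r3c6∈{1}] only 1 remains possible at r3c6, so r3c6=1.
Step 25. [r7c2∈{9}] r7c2's peers cover all but 9. So r7c2=9.
Step 26. [r2c8∈{8}] r2c8 is down to just 8, so r2c8=8.
Step 27. [r1c7∈{6}] r1c7 is down to just 6. So r1c7=6.
Step 28. [r6c8∈{1}] r6c8's peers cover all but 1. So r6c8=1.
Step 29. [r3c9∈{7}] r3c9 is down to just 7, so r3c9=7.
Step 30. [r5c6∈{2}] nothing but 2 survives at r5c6, so r5c6=2.
Step 31. [r1c4∈{3}] r1c4 is down to just 3 ⇒ r1c4=3.
Step 32. [r2c2∈{2}] nothing but 2 survives at r2c2, so r2c2=2.
Step 33. [r7c5∈{7}] r7c5 is down to just 7 ⇒ r7c5=7.
Step 34. [r4c8∈{2}] nothing but 2 survives at r4c8. So r4c8=2.
Step 35. [r8c2∈{1}] r8c2 has the single candidate 1, so r8c2=1.
Step 36. [r9c1∈{8}] r9c1's peers cover all but 8, so r9c1=8.
Step 37. [r4c2∈{7}] r4c2 is down to just 7, so r4c2=7.

Answer: 4 8 1 3 2 7 6 9 5 / 7 2 5 4 9 6 3 8 1 / 6 3 9 5 8 1 2 4 7 / 5 7 3 6 1 9 4 2 8 / 1 4 8 7 3 2 5 6 9 / 9 6 2 8 5 4 7 1 3 / 3 9 4 2 7 8 1 5 6 / 2 1 7 9 6 5 8 3 4 / 8 5 6 1 4 3 9 7 2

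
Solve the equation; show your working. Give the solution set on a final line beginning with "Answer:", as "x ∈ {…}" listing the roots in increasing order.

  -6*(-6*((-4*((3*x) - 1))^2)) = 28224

Step 1. [-6*(-6*((-4*((3*x) - 1))^2)) = 28224] leading coefficient -6: divide by -6 ⇒ div: -6*((-4*((3*x) - 1))^2) = -4704.
Step 2. [-6*((-4*((3*x) - 1))^2) = -4704] -6 out front; divide by -6. So div: (-4*((3*x) - 1))^2 = 784.
Step 3. [(-4*((3*x) - 1))^2 = 784] LHS squared, RHS 784 ≥ 0: apply √ (±). So sqrt: -4*((3*x) - 1) = 28 or -28.
Step 4. [-4*((3*x) - 1) = 28 or -28] divide by the outer -4. So div: (3*x) - 1 = -7 or 7.
Step 5. [(3*x) - 1 = -7 or 7] peel the -1: add 1 from each side. So sub: 3*x = -6 or 8.
Step 6. [3*x = -6 or 8] 3 out front; divide by 3. So div: x = -2 or 8/3.

Answer: x ∈ {-2, 8/3}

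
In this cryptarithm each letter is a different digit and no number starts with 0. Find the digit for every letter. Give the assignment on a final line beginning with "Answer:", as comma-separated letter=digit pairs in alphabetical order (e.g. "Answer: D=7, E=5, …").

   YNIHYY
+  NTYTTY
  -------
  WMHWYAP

Step 1. [W] adding two 6-digit numbers gives at most 6+1 digits, and here it does — W is that final carry and must be 1, so W=1.
Step 2. [col 1: Y + Y ≡ P (mod 10)] no forcing yet in column 1 (carry-in 0); P=0 is free and consistent — try it, so P=0.
Step 3. [col 1: Y + Y ≡ P (mod 10)] from column 1 (P=0, carry-in 0, digits 0,1 already taken and all letters distinct): Y must equal 5 ⇒ Y=5.
Step 4. [col 2: Y + T ≡ A (mod 10)] several values work for A in column 2 (Y + T ≡ A (mod 10), carry-in 1); try A=9. So A=9.
Step 5. [col 2: Y + T ≡ A (mod 10)] in column 2 we have Y+T≡A with carry-in 1; given Y=5, A=9 and digits 0,1,5,9 already taken and all letters distinct, that pins T to 3, so T=3.
Step 6. [col 3: H + T ≡ Y (mod 10)] in column 3 we have H+T≡Y with carry-in 0; given T=3, Y=5 and digits 0,1,3,5,9 already taken and all letters distinct, that pins H to 2. So H=2.
Step 7. [col 4: I + Y ≡ W (mod 10)] in column 4 we have I+Y≡W with carry-in 0; given Y=5, W=1 and digits 0,1,2,3,5,9 already taken and all letters distinct, that pins I to 6 ⇒ I=6.
Step 8. [col 5: N + T ≡ H (mod 10)] from column 5 (T=3, H=2, carry-in 1, digits 0,1,2,3,5,6,9 already taken and all letters distinct): N must equal 8 ⇒ N=8.
Step 9. [col 6: Y + N ≡ M (mod 10)] column 6: given Y=5, N=8, carry-in 1, and digits 0,1,2,3,5,6,8,9 already taken and all letters distinct, Y+N≡M (mod 10) forces M=4. So M=4.

Answer: A=9, H=2, I=6, M=4, N=8, P=0, T=3, W=1, Y=5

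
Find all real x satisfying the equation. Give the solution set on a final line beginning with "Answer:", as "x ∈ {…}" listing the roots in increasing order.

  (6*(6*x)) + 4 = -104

Step 1. [(6*(6*x)) + 4 = -104] the outer +4 inverts by subtracting 4, so sub: 6*(6*x) = -108.
Step 2. [6*(6*x) = -108] 6·(inner) — divide through by 6. So div: 6*x = -18.
Step 3. [6*x = -18] LHS = 6·(…); ÷6 both sides. So div: x = -3.

Answer: x ∈ {-3}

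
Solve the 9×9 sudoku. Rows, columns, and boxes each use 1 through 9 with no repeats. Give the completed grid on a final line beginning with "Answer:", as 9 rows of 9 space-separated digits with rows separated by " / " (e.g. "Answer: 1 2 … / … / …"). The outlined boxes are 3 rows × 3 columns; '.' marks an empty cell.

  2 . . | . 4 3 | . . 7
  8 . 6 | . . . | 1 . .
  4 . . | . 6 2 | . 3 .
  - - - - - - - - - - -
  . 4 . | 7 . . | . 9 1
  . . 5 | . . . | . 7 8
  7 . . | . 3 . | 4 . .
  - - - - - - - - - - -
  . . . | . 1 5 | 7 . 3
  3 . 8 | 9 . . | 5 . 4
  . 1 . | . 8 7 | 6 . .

Step 1. [r2c4∈{5}] r2c4 is down to just 5 ⇒ r2c4=5.
Step 2. [r9c8∈{2}] nothing but 2 survives at r9c8, so r9c8=2.
Step 3. [r6c9∈{2,5,6}] 6 has one home in col 9: r6c9. So r6c9=6.
Step 4. [r2c6∈{9}] r2c6 has the single candidate 9, so r2c6=9.
Step 5. [r5c1∈{1,6,9}] col 1 places 1 nowhere but r5c1 ⇒ r5c1=1.
Step 6. [r8c6∈{6}] r8c6 has the single candidate 6 ⇒ r8c6=6.
Step 7. [r6c2∈{2,8,9}] r6c2 is the only open cell in col 2 admitting 8 ⇒ r6c2=8.
Step 8. [r6c3∈{2,9}] row 6 places 9 nowhere but r6c3. So r6c3=9.
Step 9. [r6c4∈{1,2}] in row 6, 2 fits only at r6c4. So r6c4=2.
Step 10. [r7c4∈{4}] r7c4 has the single candidate 4, so r7c4=4.
Step 11. [r3c3∈{1,7}] across col 3, 7 lands solely at r3c3, so r3c3=7.
Step 12. [r3c9∈{5,9}] in col 9, 5 fits only at r3c9, so r3c9=5.
Step 13. [r7c3∈{2}] only 2 remains possible at r7c3. So r7c3=2.
Step 14. [r5c2∈{2,3,6}] across col 2, 2 lands solely at r5c2, so r5c2=2.
Step 15. [r3c2∈{9}] r3c2 is down to just 9, so r3c2=9.
Step 16. [r3c7∈{8}] r3c7's peers cover all but 8. So r3c7=8.
Step 17. [r7c1∈{6,9}] in row 7, 9 fits only at r7c1, so r7c1=9.
Step 18. [r1c3∈{1}] only 1 remains possible at r1c3. So r1c3=1.
Step 19. [r4c3∈{3}] nothing but 3 survives at r4c3 ⇒ r4c3=3.
Step 20. [r4c7∈{2}] r4c7's peers cover all but 2 ⇒ r4c7=2.
Step 21. [r2c5∈{7}] r2c5 is down to just 7. So r2c5=7.
Step 22. [r1c2∈{5}] only 5 remains possible at r1c2. So r1c2=5.
Step 23. [r4c5∈{5}] nothing but 5 survives at r4c5. So r4c5=5.
Step 24. [r6c6∈{1}] only 1 remains possible at r6c6. So r6c6=1.
Step 25. [r2c2∈{3}] r2c2 is down to just 3. So r2c2=3.
Step 26. [r5c7∈{3}] only 3 remains possible at r5c7 ⇒ r5c7=3.
Step 27. [r4c6∈{8}] r4c6 is down to just 8. So r4c6=8.
Step 28. [r7c8∈{8}] nothing but 8 survives at r7c8 ⇒ r7c8=8.
Step 29. [r1c7∈{9}] r1c7 is down to just 9 ⇒ r1c7=9.
Step 30. [r8c8∈{1}] r8c8's peers cover all but 1 ⇒ r8c8=1.
Step 31. [r5c4∈{6}] only 6 remains possible at r5c4. So r5c4=6.
Step 32. [r4c1∈{6}] r4c1 has the single candidate 6 ⇒ r4c1=6.
Step 33. [r8c2∈{7}] r8c2 is down to just 7 ⇒ r8c2=7.
Step 34. [r9c4∈{3}] only 3 remains possible at r9c4 ⇒ r9c4=3.
Step 35. [r2c8∈{4}] only 4 remains possible at r2c8. So r2c8=4.
Step 36. [r7c2∈{6}] r7c2's peers cover all but 6 ⇒ r7c2=6.
Step 37. [r1c4∈{8}] r1c4 has the single candidate 8. So r1c4=8.
Step 38. [r5c5∈{9}] r5c5's peers cover all but 9 ⇒ r5c5=9.
Step 39. [r9c1∈{5}] r9c1's peers cover all but 5 ⇒ r9c1=5.
Step 40. [r8c5∈{2}] only 2 remains possible at r8c5 ⇒ r8c5=2.
Step 41. [r5c6∈{4}] only 4 remains possible at r5c6, so r5c6=4.
Step 42. [r1c8∈{6}] r1c8 has the single candidate 6 ⇒ r1c8=6.
Step 43. [r2c9∈{2}] r2c9 has the single candidate 2 ⇒ r2c9=2.
Step 44. [r9c9∈{9}] r9c9 has the single candidate 9. So r9c9=9.
Step 45. [r3c4∈{1}] nothing but 1 survives at r3c4, so r3c4=1.
Step 46. [r9c3∈{4}] r9c3's peers cover all but 4. So r9c3=4.
Step 47. [r6c8∈{5}] only 5 remains possible at r6c8. So r6c8=5.

Answer: 2 5 1 8 4 3 9 6 7 / 8 3 6 5 7 9 1 4 2 / 4 9 7 1 6 2 8 3 5 / 6 4 3 7 5 8 2 9 1 / 1 2 5 6 9 4 3 7 8 / 7 8 9 2 3 1 4 5 6 / 9 6 2 4 1 5 7 8 3 / 3 7 8 9 2 6 5 1 4 / 5 1 4 3 8 7 6 2 9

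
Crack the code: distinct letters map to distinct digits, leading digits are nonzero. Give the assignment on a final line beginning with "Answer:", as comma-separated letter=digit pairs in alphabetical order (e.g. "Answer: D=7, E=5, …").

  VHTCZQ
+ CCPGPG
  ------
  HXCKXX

Step 1. [col 1: Q + G ≡ X (mod 10)] X=5 is one option consistent with column 1 (Q + G ≡ X (mod 10), carry-in 0) — take it. So X=5.
Step 2. [col 1: Q + G ≡ X (mod 10)] column 1 (Q + G ≡ X (mod 10), carry-in 0) doesn't pin Q yet; pick Q=8 and continue, so Q=8.
Step 3. [col 1: Q + G ≡ X (mod 10)] column 1: given Q=8, X=5, carry-in 0, and digits 5,8 already taken and all letters distinct, Q+G≡X (mod 10) forces G=7 ⇒ G=7.
Step 4. [col 2: Z + P ≡ X (mod 10)] column 2 (Z + P ≡ X (mod 10), carry-in 1) doesn't pin Z yet; pick Z=0 and continue, so Z=0.
Step 5. [col 2: Z + P ≡ X (mod 10)] column 2: given Z=0, X=5, carry-in 1, and digits 0,5,7,8 already taken and all letters distinct, Z+P≡X (mod 10) forces P=4, so P=4.
Step 6. [col 3: C + G ≡ K (mod 10)] C=6 is one option consistent with column 3 (C + G ≡ K (mod 10), carry-in 0) — take it ⇒ C=6.
Step 7. [col 3: C + G ≡ K (mod 10)] column 3 reads C+G+carry(0)=K with C=6, G=7; with digits 0,4,5,6,7,8 already taken and all letters distinct, the only value for K is 3 ⇒ K=3.
Step 8. [col 4: T + P ≡ C (mod 10)] from column 4 (P=4, C=6, carry-in 1, digits 0,3,4,5,6,7,8 already taken and all letters distinct): T must equal 1. So T=1.
Step 9. [col 5: H + C ≡ X (mod 10)] column 5 reads H+C+carry(0)=X with C=6, X=5; with digits 0,1,3,4,5,6,7,8 already taken and all letters distinct, the only value for H is 9 ⇒ H=9.
Step 10. [col 6: V + C ≡ H (mod 10)] column 6 reads V+C+carry(1)=H with C=6, H=9; with digits 0,1,3,4,5,6,7,8,9 already taken and all letters distinct, the only value for V is 2 ⇒ V=2.

Answer: C=6, G=7, H=9, K=3, P=4, Q=8, T=1, V=2, X=5, Z=0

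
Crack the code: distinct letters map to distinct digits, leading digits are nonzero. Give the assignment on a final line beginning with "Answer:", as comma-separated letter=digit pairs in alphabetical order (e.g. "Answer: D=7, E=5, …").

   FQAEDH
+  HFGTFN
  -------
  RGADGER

Step 1. [col 1: H + N ≡ R (mod 10)] no forcing yet in column 1 (carry-in 0); N=3 is free and consistent — try it. So N=3.
Step 2. [col 1: H + N ≡ R (mod 10)] several values work for H in column 1 (H + N ≡ R (mod 10), carry-in 0); try H=8 ⇒ H=8.
Step 3. [col 1: H + N ≡ R (mod 10)] from column 1 (H=8, N=3, carry-in 0, digits 3,8 already taken and all letters distinct): R must equal 1, so R=1.
Step 4. [col 2: D + F ≡ E (mod 10)] column 2 (D + F ≡ E (mod 10), carry-in 1) doesn't pin E yet; pick E=9 and continue ⇒ E=9.
Step 5. [col 2: D + F ≡ E (mod 10)] D=2 is one option consistent with column 2 (D + F ≡ E (mod 10), carry-in 1) — take it. So D=2.
Step 6. [col 2: D + F ≡ E (mod 10)] in column 2 we have D+F≡E with carry-in 1; given D=2, E=9 and digits 1,2,3,8,9 already taken and all letters distinct, that pins F to 6 ⇒ F=6.
Step 7. [col 3: E + T ≡ G (mod 10)] column 3 reads E+T+carry(0)=G with E=9; with digits 1,2,3,6,8,9 already taken and all letters distinct, the only value for T is 5 ⇒ T=5.
Step 8. [col 3: E + T ≡ G (mod 10)] from column 3 (E=9, T=5, carry-in 0, digits 1,2,3,5,6,8,9 already taken and all letters distinct): G must equal 4. So G=4.
Step 9. [col 4: A + G ≡ D (mod 10)] in column 4 we have A+G≡D with carry-in 1; given G=4, D=2 and digits 1,2,3,4,5,6,8,9 already taken and all letters distinct, that pins A to 7 ⇒ A=7.
Step 10. [col 5: Q + F ≡ A (mod 10)] from column 5 (F=6, A=7, carry-in 1, digits 1,2,3,4,5,6,7,8,9 already taken and all letters distinct): Q must equal 0. So Q=0.

Answer: A=7, D=2, E=9, F=6, G=4, H=8, N=3, Q=0, R=1, T=5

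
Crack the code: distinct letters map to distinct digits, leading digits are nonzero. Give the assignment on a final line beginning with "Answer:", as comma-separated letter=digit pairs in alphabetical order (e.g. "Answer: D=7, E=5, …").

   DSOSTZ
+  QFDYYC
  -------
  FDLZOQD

Step 1. [F] the sum has 7 digits but both addends have 6; that extra leading digit F is the final carry, namely 1 ⇒ F=1.
Step 2. [col 1: Z + C ≡ D (mod 10)] C=5 is one option consistent with column 1 (Z + C ≡ D (mod 10), carry-in 0) — take it, so C=5.
Step 3. [col 1: Z + C ≡ D (mod 10)] D=7 is one option consistent with column 1 (Z + C ≡ D (mod 10), carry-in 0) — take it, so D=7.
Step 4. [col 1: Z + C ≡ D (mod 10)] in column 1 we have Z+C≡D with carry-in 0; given C=5, D=7 and digits 1,5,7 already taken and all letters distinct, that pins Z to 2. So Z=2.
Step 5. [col 2: T + Y ≡ Q (mod 10)] column 2 (T + Y ≡ Q (mod 10), carry-in 0) doesn't pin Q yet; pick Q=9 and continue. So Q=9.
Step 6. [col 2: T + Y ≡ Q (mod 10)] several values work for T in column 2 (T + Y ≡ Q (mod 10), carry-in 0); try T=3, so T=3.
Step 7. [col 2: T + Y ≡ Q (mod 10)] column 2 reads T+Y+carry(0)=Q with T=3, Q=9; with digits 1,2,3,5,7,9 already taken and all letters distinct, the only value for Y is 6, so Y=6.
Step 8. [col 3: S + Y ≡ O (mod 10)] several values work for S in column 3 (S + Y ≡ O (mod 10), carry-in 0); try S=8, so S=8.
Step 9. [col 3: S + Y ≡ O (mod 10)] in column 3 we have S+Y≡O with carry-in 0; given S=8, Y=6 and digits 1,2,3,5,6,7,8,9 already taken and all letters distinct, that pins O to 4, so O=4.
Step 10. [col 5: S + F ≡ L (mod 10)] from column 5 (S=8, F=1, carry-in 1, digits 1,2,3,4,5,6,7,8,9 already taken and all letters distinct): L must equal 0 ⇒ L=0.

Answer: C=5, D=7, F=1, L=0, O=4, Q=9, S=8, T=3, Y=6, Z=2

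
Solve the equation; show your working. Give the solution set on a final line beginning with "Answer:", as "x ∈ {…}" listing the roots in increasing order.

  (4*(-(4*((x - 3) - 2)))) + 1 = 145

Step 1. [(4*(-(4*((x - 3) - 2)))) + 1 = 145] the outer +1 inverts by subtracting 1 ⇒ sub: 4*(-(4*((x - 3) - 2))) = 144.
Step 2. [4*(-(4*((x - 3) - 2))) = 144] divide by the outer 4, so div: -(4*((x - 3) - 2)) = 36.
Step 3. [-(4*((x - 3) - 2)) = 36] flip signs both sides, so neg: 4*((x - 3) - 2) = -36.
Step 4. [4*((x - 3) - 2) = -36] 4 out front; divide by 4. So div: (x - 3) - 2 = -9.
Step 5. [(x - 3) - 2 = -9] 2 comes off first (add 2), so sub: x - 3 = -7.
Step 6. [x - 3 = -7] add 3: x sits inside (… - 3), so sub: x = -4.

Answer: x ∈ {-4}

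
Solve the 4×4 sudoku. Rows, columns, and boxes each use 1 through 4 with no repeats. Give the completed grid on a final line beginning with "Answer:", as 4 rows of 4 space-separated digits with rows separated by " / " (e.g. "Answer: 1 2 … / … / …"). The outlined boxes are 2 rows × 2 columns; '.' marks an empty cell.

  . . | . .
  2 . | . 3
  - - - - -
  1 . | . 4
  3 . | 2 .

Step 1. [r1c1∈{4}] nothing but 4 survives at r1c1. So r1c1=4.
Step 2. [r1c3∈{1}] nothing but 1 survives at r1c3, so r1c3=1.
Step 3. [r2c3∈{4}] r2c3 has the single candidate 4. So r2c3=4.
Step 4. [r2c2∈{1}] r2c2's peers cover all but 1, so r2c2=1.
Step 5. [r3c2∈{2}] nothing but 2 survives at r3c2. So r3c2=2.
Step 6. [r1c4∈{2}] r1c4's peers cover all but 2, so r1c4=2.
Step 7. [r1c2∈{3}] r1c2's peers cover all but 3 ⇒ r1c2=3.
Step 8. [r3c3∈{3}] r3c3's peers cover all but 3. So r3c3=3.
Step 9. [r4c2∈{4}] r4c2 is down to just 4, so r4c2=4.
Step 10. [r4c4∈{1}] r4c4's peers cover all but 1 ⇒ r4c4=1.

Answer: 4 3 1 2 / 2 1 4 3 / 1 2 3 4 / 3 4 2 1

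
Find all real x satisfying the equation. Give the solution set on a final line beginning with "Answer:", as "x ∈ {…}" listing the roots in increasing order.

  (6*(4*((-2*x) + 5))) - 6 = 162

Step 1. [(6*(4*((-2*x) + 5))) - 6 = 162] -6 is outermost — add 6 both sides, so sub: 6*(4*((-2*x) + 5)) = 168.
Step 2. [6*(4*((-2*x) + 5)) = 168] LHS = 6·(…); ÷6 both sides, so div: 4*((-2*x) + 5) = 28.
Step 3. [4*((-2*x) + 5) = 28] 4 out front; divide by 4. So div: (-2*x) + 5 = 7.
Step 4. [(-2*x) + 5 = 7] the outer +5 inverts by subtracting 5. So sub: -2*x = 2.
Step 5. [-2*x = 2] -2·(inner) — divide through by -2, so div: x = -1.

Answer: x ∈ {-1}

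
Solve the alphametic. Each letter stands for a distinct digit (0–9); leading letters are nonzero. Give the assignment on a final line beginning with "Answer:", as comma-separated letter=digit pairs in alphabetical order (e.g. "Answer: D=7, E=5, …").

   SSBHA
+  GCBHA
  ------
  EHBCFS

Step 1. [col 1: A + A ≡ S (mod 10)] several values work for S in column 1 (A + A ≡ S (mod 10), carry-in 0); try S=4, so S=4.
Step 2. [col 1: A + A ≡ S (mod 10)] column 1 (A + A ≡ S (mod 10), carry-in 0) doesn't pin A yet; pick A=2 and continue, so A=2.
Step 3. [E] the sum has 6 digits but both addends have 5; that extra leading digit E is the final carry, namely 1. So E=1.
Step 4. [col 2: H + H ≡ F (mod 10)] no forcing yet in column 2 (carry-in 0); F=6 is free and consistent — try it ⇒ F=6.
Step 5. [col 2: H + H ≡ F (mod 10)] H=3 is one option consistent with column 2 (H + H ≡ F (mod 10), carry-in 0) — take it. So H=3.
Step 6. [col 3: B + B ≡ C (mod 10)] no forcing yet in column 3 (carry-in 0); B=5 is free and consistent — try it ⇒ B=5.
Step 7. [col 3: B + B ≡ C (mod 10)] in column 3 we have B+B≡C with carry-in 0; given B=5 and digits 1,2,3,4,5,6 already taken and all letters distinct, that pins C to 0. So C=0.
Step 8. [col 5: S + G ≡ H (mod 10)] column 5: given S=4, H=3, carry-in 0, and digits 0,1,2,3,4,5,6 already taken and all letters distinct, S+G≡H (mod 10) forces G=9 ⇒ G=9.

Answer: A=2, B=5, C=0, E=1, F=6, G=9, H=3, S=4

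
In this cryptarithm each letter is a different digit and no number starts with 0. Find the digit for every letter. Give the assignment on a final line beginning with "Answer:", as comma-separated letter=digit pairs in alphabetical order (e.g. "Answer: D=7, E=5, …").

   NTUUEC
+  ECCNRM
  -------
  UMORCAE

Step 1. [col 1: C + M ≡ E (mod 10)] several values work for E in column 1 (C + M ≡ E (mod 10), carry-in 0); try E=8. So E=8.
Step 2. [col 1: C + M ≡ E (mod 10)] no forcing yet in column 1 (carry-in 0); M=2 is free and consistent — try it. So M=2.
Step 3. [col 1: C + M ≡ E (mod 10)] in column 1 we have C+M≡E with carry-in 0; given M=2, E=8 and digits 2,8 already taken and all letters distinct, that pins C to 6, so C=6.
Step 4. [U] the sum has 7 digits but both addends have 6; that extra leading digit U is the final carry, namely 1 ⇒ U=1.
Step 5. [col 2: E + R ≡ A (mod 10)] column 2 (E + R ≡ A (mod 10), carry-in 0) doesn't pin R yet; pick R=7 and continue. So R=7.
Step 6. [col 2: E + R ≡ A (mod 10)] from column 2 (E=8, R=7, carry-in 0, digits 1,2,6,7,8 already taken and all letters distinct): A must equal 5. So A=5.
Step 7. [col 3: U + N ≡ C (mod 10)] column 3: given U=1, C=6, carry-in 1, and digits 1,2,5,6,7,8 already taken and all letters distinct, U+N≡C (mod 10) forces N=4 ⇒ N=4.
Step 8. [col 5: T + C ≡ O (mod 10)] column 5 reads T+C+carry(0)=O with C=6; with digits 1,2,4,5,6,7,8 already taken and all letters distinct, the only value for O is 9 ⇒ O=9.
Step 9. [col 5: T + C ≡ O (mod 10)] column 5: given C=6, O=9, carry-in 0, and digits 1,2,4,5,6,7,8,9 already taken and all letters distinct, T+C≡O (mod 10) forces T=3, so T=3.

Answer: A=5, C=6, E=8, M=2, N=4, O=9, R=7, T=3, U=1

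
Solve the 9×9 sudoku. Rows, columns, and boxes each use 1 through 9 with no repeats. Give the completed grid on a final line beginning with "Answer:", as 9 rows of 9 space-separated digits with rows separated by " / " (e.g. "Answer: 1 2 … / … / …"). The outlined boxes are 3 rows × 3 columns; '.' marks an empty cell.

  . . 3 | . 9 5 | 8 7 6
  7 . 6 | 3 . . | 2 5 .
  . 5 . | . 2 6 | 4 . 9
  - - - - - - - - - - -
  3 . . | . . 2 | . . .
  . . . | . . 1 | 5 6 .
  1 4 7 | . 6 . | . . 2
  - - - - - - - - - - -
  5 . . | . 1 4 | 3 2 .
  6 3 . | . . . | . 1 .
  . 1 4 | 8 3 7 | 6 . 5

Step 1. [r6c7∈{9}] only 9 remains possible at r6c7. So r6c7=9.
Step 2. [r4c8∈{4,8}] across col 8, 4 lands solely at r4c8, so r4c8=4.
Step 3. [r9c1∈{2,9}] row 9 places 2 nowhere but r9c1 ⇒ r9c1=2.
Step 4. [r5c1∈{8,9}] 9 has one home in col 1: r5c1. So r5c1=9.
Step 5. [r4c4∈{5,7,9}] in row 4, 9 fits only at r4c4 ⇒ r4c4=9.
Step 6. [r6c8∈{3,8}] col 8 places 8 nowhere but r6c8, so r6c8=8.
Step 7. [r7c2∈{7,8,9}] r7c2 is the only open cell in col 2 admitting 7, so r7c2=7.
Step 8. [r2c5∈{4,8}] in row 2, 4 fits only at r2c5. So r2c5=4.
Step 9. [r8c7∈{7}] only 7 remains possible at r8c7, so r8c7=7.
Step 10. [r3c4∈{1,7}] in row 3, 7 fits only at r3c4, so r3c4=7.
Step 11. [r4c3∈{5,8}] col 3 places 5 nowhere but r4c3, so r4c3=5.
Step 12. [r7c9∈{8}] r7c9 is down to just 8 ⇒ r7c9=8.
Step 13. [r8c3∈{8,9}] in row 8, 8 fits only at r8c3 ⇒ r8c3=8.
Step 14. [r4c7∈{1}] only 1 remains possible at r4c7 ⇒ r4c7=1.
Step 15. [r4c9∈{7}] only 7 remains possible at r4c9 ⇒ r4c9=7.
Step 16. [r4c5∈{8}] r4c5 is down to just 8. So r4c5=8.
Step 17. [r5c2∈{2,8}] across row 5, 8 lands solely at r5c2, so r5c2=8.
Step 18. [r6c4∈{5}] nothing but 5 survives at r6c4. So r6c4=5.
Step 19. [r5c9∈{3}] only 3 remains possible at r5c9, so r5c9=3.
Step 20. [r8c6∈{9}] r8c6's peers cover all but 9. So r8c6=9.
Step 21. [r8c4∈{2}] r8c4 has the single candidate 2, so r8c4=2.
Step 22. [r2c9∈{1}] only 1 remains possible at r2c9, so r2c9=1.
Step 23. [r3c1∈{8}] r3c1 is down to just 8. So r3c1=8.
Step 24. [r2c6∈{8}] r2c6 is down to just 8 ⇒ r2c6=8.
Step 25. [r9c8∈{9}] r9c8 has the single candidate 9, so r9c8=9.
Step 26. [r6c6∈{3}] only 3 remains possible at r6c6, so r6c6=3.
Step 27. [r3c8∈{3}] r3c8's peers cover all but 3. So r3c8=3.
Step 28. [r7c4∈{6}] r7c4's peers cover all but 6. So r7c4=6.
Step 29. [r5c3∈{2}] r5c3 is down to just 2. So r5c3=2.
Step 30. [r4c2∈{6}] nothing but 6 survives at r4c2. So r4c2=6.
Step 31. [r1c1∈{4}] r1c1 has the single candidate 4 ⇒ r1c1=4.
Step 32. [r1c2∈{2}] only 2 remains possible at r1c2, so r1c2=2.
Step 33. [r8c9∈{4}] nothing but 4 survives at r8c9 ⇒ r8c9=4.
Step 34. [r2c2∈{9}] r2c2 is down to just 9 ⇒ r2c2=9.
Step 35. [r1c4∈{1}] nothing but 1 survives at r1c4, so r1c4=1.
Step 36. [r5c5∈{7}] r5c5 is down to just 7 ⇒ r5c5=7.
Step 37. [r5c4∈{4}] nothing but 4 survives at r5c4. So r5c4=4.
Step 38. [r7c3∈{9}] r7c3's peers cover all but 9 ⇒ r7c3=9.
Step 39. [r3c3∈{1}] r3c3's peers cover all but 1, so r3c3=1.
Step 40. [r8c5∈{5}] r8c5's peers cover all but 5 ⇒ r8c5=5.

Answer: 4 2 3 1 9 5 8 7 6 / 7 9 6 3 4 8 2 5 1 / 8 5 1 7 2 6 4 3 9 / 3 6 5 9 8 2 1 4 7 / 9 8 2 4 7 1 5 6 3 / 1 4 7 5 6 3 9 8 2 / 5 7 9 6 1 4 3 2 8 / 6 3 8 2 5 9 7 1 4 / 2 1 4 8 3 7 6 9 5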